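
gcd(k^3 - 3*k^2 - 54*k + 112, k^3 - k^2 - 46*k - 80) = k - 8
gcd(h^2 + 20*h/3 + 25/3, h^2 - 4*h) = 1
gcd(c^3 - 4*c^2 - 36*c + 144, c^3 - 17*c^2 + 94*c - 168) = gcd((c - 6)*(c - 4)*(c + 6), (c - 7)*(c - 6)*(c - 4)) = c^2 - 10*c + 24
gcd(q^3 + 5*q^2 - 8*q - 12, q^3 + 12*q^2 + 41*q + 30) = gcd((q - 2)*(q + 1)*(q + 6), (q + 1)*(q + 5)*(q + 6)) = q^2 + 7*q + 6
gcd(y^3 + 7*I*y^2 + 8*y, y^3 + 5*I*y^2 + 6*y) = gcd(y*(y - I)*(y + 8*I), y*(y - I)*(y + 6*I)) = y^2 - I*y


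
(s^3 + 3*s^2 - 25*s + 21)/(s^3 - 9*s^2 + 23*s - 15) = (s + 7)/(s - 5)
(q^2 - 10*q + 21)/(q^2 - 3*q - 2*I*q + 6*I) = (q - 7)/(q - 2*I)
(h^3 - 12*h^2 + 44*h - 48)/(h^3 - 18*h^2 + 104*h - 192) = (h - 2)/(h - 8)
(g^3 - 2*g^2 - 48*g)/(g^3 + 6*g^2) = (g - 8)/g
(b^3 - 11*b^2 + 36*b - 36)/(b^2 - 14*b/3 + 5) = 3*(b^2 - 8*b + 12)/(3*b - 5)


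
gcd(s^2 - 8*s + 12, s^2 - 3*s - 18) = s - 6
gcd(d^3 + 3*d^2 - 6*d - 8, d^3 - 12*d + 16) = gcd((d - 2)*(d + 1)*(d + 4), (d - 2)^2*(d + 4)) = d^2 + 2*d - 8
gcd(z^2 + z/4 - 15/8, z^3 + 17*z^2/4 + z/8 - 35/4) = z - 5/4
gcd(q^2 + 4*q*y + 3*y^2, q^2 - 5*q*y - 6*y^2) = q + y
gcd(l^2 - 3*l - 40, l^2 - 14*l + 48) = l - 8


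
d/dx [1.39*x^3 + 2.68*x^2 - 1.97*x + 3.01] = 4.17*x^2 + 5.36*x - 1.97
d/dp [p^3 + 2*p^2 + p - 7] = 3*p^2 + 4*p + 1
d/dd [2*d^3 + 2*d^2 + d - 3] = 6*d^2 + 4*d + 1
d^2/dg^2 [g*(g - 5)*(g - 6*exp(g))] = -6*g^2*exp(g) + 6*g*exp(g) + 6*g + 48*exp(g) - 10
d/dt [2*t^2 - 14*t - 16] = 4*t - 14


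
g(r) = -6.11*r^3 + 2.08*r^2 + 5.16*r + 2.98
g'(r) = -18.33*r^2 + 4.16*r + 5.16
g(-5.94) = 1326.28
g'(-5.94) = -666.30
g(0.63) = 5.53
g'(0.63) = 0.51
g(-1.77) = 34.24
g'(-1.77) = -59.63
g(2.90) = -113.58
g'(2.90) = -136.93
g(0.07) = 3.35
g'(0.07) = 5.36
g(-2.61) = 112.31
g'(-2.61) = -130.56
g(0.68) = 5.53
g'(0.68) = -0.49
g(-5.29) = 938.39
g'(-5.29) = -529.79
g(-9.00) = 4579.21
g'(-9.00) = -1517.01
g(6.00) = -1210.94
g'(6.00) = -629.76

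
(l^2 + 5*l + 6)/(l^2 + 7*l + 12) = (l + 2)/(l + 4)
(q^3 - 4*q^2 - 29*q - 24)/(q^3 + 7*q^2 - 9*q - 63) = (q^2 - 7*q - 8)/(q^2 + 4*q - 21)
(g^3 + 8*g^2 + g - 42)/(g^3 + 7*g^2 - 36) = (g + 7)/(g + 6)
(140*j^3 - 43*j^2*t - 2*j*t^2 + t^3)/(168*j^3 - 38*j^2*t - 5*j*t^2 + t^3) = (-35*j^2 + 2*j*t + t^2)/(-42*j^2 - j*t + t^2)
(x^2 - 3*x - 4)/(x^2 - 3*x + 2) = (x^2 - 3*x - 4)/(x^2 - 3*x + 2)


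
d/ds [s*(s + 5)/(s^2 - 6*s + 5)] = (-11*s^2 + 10*s + 25)/(s^4 - 12*s^3 + 46*s^2 - 60*s + 25)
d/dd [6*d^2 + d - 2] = 12*d + 1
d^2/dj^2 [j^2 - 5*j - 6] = 2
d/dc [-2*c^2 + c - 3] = 1 - 4*c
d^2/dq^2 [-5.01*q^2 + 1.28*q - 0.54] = -10.0200000000000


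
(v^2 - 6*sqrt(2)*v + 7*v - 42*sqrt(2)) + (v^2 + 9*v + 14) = 2*v^2 - 6*sqrt(2)*v + 16*v - 42*sqrt(2) + 14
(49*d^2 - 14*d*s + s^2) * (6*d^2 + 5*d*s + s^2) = 294*d^4 + 161*d^3*s - 15*d^2*s^2 - 9*d*s^3 + s^4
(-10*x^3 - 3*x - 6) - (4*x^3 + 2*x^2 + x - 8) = -14*x^3 - 2*x^2 - 4*x + 2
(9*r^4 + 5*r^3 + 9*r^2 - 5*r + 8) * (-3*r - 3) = -27*r^5 - 42*r^4 - 42*r^3 - 12*r^2 - 9*r - 24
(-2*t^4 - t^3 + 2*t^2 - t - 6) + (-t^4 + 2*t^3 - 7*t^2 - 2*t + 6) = -3*t^4 + t^3 - 5*t^2 - 3*t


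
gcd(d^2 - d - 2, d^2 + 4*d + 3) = d + 1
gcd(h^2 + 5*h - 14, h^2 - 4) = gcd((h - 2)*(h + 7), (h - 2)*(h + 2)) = h - 2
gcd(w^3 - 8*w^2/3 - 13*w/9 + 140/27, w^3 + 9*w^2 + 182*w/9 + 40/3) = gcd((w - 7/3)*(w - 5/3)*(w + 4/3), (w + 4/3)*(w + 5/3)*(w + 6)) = w + 4/3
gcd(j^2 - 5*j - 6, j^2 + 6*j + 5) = j + 1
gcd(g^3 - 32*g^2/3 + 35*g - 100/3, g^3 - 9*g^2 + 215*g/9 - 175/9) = g^2 - 20*g/3 + 25/3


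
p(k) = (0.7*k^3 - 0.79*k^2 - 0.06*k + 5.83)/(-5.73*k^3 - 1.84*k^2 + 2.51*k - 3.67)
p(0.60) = -1.39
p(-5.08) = -0.15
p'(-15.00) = -0.00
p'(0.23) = -0.31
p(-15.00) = -0.13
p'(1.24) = 0.73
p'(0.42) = 1.15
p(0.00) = -1.59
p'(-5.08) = -0.00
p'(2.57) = 0.04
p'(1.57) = 0.32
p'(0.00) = -1.07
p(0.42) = -1.70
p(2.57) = -0.12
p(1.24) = -0.41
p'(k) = (2.1*k^2 - 1.58*k - 0.06)/(-5.73*k^3 - 1.84*k^2 + 2.51*k - 3.67) + (17.19*k^2 + 3.68*k - 2.51)*(0.7*k^3 - 0.79*k^2 - 0.06*k + 5.83)/(-5.73*k^3 - 1.84*k^2 + 2.51*k - 3.67)^2 = (-5.8147*k^4 + 2.8264*k^3 + 90.4174*k^2 + 27.253*k - 14.4131)/(32.8329*k^6 + 21.0864*k^5 - 25.379*k^4 + 32.8214*k^3 + 19.8057*k^2 - 18.4234*k + 13.4689)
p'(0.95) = 1.47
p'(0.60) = 2.08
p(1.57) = -0.25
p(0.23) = -1.77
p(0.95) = -0.72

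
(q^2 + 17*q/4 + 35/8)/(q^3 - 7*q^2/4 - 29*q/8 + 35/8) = (2*q + 5)/(2*q^2 - 7*q + 5)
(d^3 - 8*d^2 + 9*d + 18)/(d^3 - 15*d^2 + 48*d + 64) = (d^2 - 9*d + 18)/(d^2 - 16*d + 64)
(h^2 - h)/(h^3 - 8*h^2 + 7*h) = 1/(h - 7)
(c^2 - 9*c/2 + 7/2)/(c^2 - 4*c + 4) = (2*c^2 - 9*c + 7)/(2*(c^2 - 4*c + 4))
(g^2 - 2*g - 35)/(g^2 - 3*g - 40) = (g - 7)/(g - 8)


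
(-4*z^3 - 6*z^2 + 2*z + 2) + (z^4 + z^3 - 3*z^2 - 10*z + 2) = z^4 - 3*z^3 - 9*z^2 - 8*z + 4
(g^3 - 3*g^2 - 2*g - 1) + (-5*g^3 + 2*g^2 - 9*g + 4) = -4*g^3 - g^2 - 11*g + 3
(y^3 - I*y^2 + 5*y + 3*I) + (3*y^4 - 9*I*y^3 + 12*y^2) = 3*y^4 + y^3 - 9*I*y^3 + 12*y^2 - I*y^2 + 5*y + 3*I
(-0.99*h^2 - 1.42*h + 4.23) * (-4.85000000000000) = 4.8015*h^2 + 6.887*h - 20.5155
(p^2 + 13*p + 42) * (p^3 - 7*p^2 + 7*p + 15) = p^5 + 6*p^4 - 42*p^3 - 188*p^2 + 489*p + 630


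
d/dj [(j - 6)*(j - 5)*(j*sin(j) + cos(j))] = j*(j - 6)*(j - 5)*cos(j) + (j - 6)*(j*sin(j) + cos(j)) + (j - 5)*(j*sin(j) + cos(j))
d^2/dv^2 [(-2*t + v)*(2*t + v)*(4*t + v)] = 8*t + 6*v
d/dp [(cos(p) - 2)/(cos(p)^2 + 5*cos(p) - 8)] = (cos(p)^2 - 4*cos(p) - 2)*sin(p)/(cos(p)^2 + 5*cos(p) - 8)^2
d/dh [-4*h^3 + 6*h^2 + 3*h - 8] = -12*h^2 + 12*h + 3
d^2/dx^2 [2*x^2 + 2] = 4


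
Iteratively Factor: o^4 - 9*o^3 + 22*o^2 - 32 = (o - 2)*(o^3 - 7*o^2 + 8*o + 16) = (o - 2)*(o + 1)*(o^2 - 8*o + 16) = (o - 4)*(o - 2)*(o + 1)*(o - 4)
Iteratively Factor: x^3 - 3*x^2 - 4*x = (x + 1)*(x^2 - 4*x) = (x - 4)*(x + 1)*(x)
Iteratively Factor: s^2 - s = (s)*(s - 1)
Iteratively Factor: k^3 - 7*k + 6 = (k - 2)*(k^2 + 2*k - 3) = (k - 2)*(k + 3)*(k - 1)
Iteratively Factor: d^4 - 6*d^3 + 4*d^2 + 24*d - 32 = (d - 2)*(d^3 - 4*d^2 - 4*d + 16) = (d - 2)^2*(d^2 - 2*d - 8) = (d - 2)^2*(d + 2)*(d - 4)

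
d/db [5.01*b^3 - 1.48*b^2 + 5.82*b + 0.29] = 15.03*b^2 - 2.96*b + 5.82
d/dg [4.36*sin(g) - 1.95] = 4.36*cos(g)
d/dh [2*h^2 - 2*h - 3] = 4*h - 2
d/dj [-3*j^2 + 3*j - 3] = 3 - 6*j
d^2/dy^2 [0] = 0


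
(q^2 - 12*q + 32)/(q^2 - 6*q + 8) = (q - 8)/(q - 2)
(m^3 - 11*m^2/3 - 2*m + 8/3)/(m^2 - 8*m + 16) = (3*m^2 + m - 2)/(3*(m - 4))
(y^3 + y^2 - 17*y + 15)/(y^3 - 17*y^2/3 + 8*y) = 3*(y^2 + 4*y - 5)/(y*(3*y - 8))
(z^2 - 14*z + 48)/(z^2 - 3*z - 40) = (z - 6)/(z + 5)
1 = 1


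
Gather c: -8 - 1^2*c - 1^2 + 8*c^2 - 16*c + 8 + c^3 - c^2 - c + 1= c^3 + 7*c^2 - 18*c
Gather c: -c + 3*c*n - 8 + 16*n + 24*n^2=c*(3*n - 1) + 24*n^2 + 16*n - 8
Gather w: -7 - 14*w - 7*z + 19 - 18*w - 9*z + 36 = -32*w - 16*z + 48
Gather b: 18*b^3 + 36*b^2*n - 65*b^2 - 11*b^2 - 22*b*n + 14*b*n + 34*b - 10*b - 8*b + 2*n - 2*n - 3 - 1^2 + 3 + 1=18*b^3 + b^2*(36*n - 76) + b*(16 - 8*n)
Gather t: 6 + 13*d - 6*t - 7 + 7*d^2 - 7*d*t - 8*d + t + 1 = 7*d^2 + 5*d + t*(-7*d - 5)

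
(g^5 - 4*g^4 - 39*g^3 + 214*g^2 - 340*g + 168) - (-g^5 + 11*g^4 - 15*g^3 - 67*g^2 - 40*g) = 2*g^5 - 15*g^4 - 24*g^3 + 281*g^2 - 300*g + 168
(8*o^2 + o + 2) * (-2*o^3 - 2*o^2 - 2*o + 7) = -16*o^5 - 18*o^4 - 22*o^3 + 50*o^2 + 3*o + 14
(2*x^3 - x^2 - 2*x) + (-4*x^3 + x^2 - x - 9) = -2*x^3 - 3*x - 9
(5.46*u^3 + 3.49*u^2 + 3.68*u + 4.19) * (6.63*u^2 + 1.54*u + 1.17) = 36.1998*u^5 + 31.5471*u^4 + 36.1612*u^3 + 37.5302*u^2 + 10.7582*u + 4.9023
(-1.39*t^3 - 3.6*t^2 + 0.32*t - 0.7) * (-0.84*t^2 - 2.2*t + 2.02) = 1.1676*t^5 + 6.082*t^4 + 4.8434*t^3 - 7.388*t^2 + 2.1864*t - 1.414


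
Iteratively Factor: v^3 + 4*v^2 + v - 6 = (v - 1)*(v^2 + 5*v + 6) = (v - 1)*(v + 2)*(v + 3)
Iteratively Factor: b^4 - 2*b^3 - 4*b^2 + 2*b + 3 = (b + 1)*(b^3 - 3*b^2 - b + 3) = (b - 1)*(b + 1)*(b^2 - 2*b - 3) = (b - 1)*(b + 1)^2*(b - 3)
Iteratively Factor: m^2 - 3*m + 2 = (m - 2)*(m - 1)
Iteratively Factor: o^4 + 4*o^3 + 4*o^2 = (o + 2)*(o^3 + 2*o^2) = (o + 2)^2*(o^2) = o*(o + 2)^2*(o)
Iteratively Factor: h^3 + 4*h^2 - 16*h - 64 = (h + 4)*(h^2 - 16) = (h - 4)*(h + 4)*(h + 4)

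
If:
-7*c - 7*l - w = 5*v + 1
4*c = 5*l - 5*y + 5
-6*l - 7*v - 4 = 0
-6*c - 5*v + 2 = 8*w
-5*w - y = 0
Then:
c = 2480/5289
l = -2735/5289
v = -226/1763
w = -38/1763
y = 190/1763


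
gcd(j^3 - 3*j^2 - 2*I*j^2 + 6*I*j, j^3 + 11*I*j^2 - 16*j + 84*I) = j - 2*I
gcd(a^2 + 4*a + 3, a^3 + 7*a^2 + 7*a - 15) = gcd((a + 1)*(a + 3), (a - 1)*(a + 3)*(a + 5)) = a + 3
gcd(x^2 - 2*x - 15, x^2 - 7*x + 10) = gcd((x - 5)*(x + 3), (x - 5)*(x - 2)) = x - 5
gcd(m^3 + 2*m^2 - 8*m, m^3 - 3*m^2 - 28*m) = m^2 + 4*m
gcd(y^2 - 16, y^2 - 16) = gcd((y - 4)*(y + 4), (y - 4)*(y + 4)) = y^2 - 16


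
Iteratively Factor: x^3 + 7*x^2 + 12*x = (x + 3)*(x^2 + 4*x) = x*(x + 3)*(x + 4)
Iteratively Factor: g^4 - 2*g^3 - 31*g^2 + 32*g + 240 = (g + 3)*(g^3 - 5*g^2 - 16*g + 80) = (g - 4)*(g + 3)*(g^2 - g - 20) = (g - 5)*(g - 4)*(g + 3)*(g + 4)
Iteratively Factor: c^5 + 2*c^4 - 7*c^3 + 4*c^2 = (c - 1)*(c^4 + 3*c^3 - 4*c^2) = (c - 1)*(c + 4)*(c^3 - c^2) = (c - 1)^2*(c + 4)*(c^2) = c*(c - 1)^2*(c + 4)*(c)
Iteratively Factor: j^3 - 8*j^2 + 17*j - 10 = (j - 2)*(j^2 - 6*j + 5) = (j - 2)*(j - 1)*(j - 5)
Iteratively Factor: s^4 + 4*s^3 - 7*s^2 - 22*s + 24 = (s - 1)*(s^3 + 5*s^2 - 2*s - 24) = (s - 1)*(s + 4)*(s^2 + s - 6) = (s - 2)*(s - 1)*(s + 4)*(s + 3)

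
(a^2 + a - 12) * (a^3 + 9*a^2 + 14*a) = a^5 + 10*a^4 + 11*a^3 - 94*a^2 - 168*a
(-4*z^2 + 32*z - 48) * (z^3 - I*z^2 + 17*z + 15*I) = -4*z^5 + 32*z^4 + 4*I*z^4 - 116*z^3 - 32*I*z^3 + 544*z^2 - 12*I*z^2 - 816*z + 480*I*z - 720*I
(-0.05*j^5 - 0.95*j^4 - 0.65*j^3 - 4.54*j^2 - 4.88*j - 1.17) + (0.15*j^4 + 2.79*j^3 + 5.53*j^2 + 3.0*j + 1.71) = -0.05*j^5 - 0.8*j^4 + 2.14*j^3 + 0.99*j^2 - 1.88*j + 0.54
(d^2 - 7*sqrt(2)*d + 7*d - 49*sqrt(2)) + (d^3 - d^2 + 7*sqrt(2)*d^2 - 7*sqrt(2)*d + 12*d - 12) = d^3 + 7*sqrt(2)*d^2 - 14*sqrt(2)*d + 19*d - 49*sqrt(2) - 12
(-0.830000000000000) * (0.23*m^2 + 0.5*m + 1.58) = -0.1909*m^2 - 0.415*m - 1.3114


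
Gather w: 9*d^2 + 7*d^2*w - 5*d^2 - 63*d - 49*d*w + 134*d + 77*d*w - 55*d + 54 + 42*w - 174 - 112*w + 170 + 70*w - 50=4*d^2 + 16*d + w*(7*d^2 + 28*d)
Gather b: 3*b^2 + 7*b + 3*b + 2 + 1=3*b^2 + 10*b + 3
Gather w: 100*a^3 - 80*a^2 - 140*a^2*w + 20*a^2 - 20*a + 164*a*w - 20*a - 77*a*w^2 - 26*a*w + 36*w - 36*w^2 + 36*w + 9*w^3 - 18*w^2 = 100*a^3 - 60*a^2 - 40*a + 9*w^3 + w^2*(-77*a - 54) + w*(-140*a^2 + 138*a + 72)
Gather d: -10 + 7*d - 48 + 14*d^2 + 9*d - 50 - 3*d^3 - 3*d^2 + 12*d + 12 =-3*d^3 + 11*d^2 + 28*d - 96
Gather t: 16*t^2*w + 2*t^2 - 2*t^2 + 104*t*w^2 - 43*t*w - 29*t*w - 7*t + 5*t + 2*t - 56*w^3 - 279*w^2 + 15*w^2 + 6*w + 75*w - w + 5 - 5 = 16*t^2*w + t*(104*w^2 - 72*w) - 56*w^3 - 264*w^2 + 80*w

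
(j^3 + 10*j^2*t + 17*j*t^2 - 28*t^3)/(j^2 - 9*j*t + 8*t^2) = (-j^2 - 11*j*t - 28*t^2)/(-j + 8*t)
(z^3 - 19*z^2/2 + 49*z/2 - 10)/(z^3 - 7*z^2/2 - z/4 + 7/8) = 4*(z^2 - 9*z + 20)/(4*z^2 - 12*z - 7)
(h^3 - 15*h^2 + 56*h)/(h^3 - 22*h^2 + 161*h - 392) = h/(h - 7)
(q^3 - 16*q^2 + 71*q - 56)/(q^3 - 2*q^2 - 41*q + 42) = (q - 8)/(q + 6)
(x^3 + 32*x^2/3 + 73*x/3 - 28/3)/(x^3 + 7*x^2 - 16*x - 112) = (x - 1/3)/(x - 4)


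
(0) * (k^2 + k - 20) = 0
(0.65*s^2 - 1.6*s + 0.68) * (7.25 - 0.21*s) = -0.1365*s^3 + 5.0485*s^2 - 11.7428*s + 4.93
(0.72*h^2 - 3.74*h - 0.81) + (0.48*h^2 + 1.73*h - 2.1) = 1.2*h^2 - 2.01*h - 2.91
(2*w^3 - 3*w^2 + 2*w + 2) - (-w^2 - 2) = 2*w^3 - 2*w^2 + 2*w + 4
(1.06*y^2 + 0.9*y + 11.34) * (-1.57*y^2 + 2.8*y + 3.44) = -1.6642*y^4 + 1.555*y^3 - 11.6374*y^2 + 34.848*y + 39.0096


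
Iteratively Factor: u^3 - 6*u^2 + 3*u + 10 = (u - 2)*(u^2 - 4*u - 5) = (u - 2)*(u + 1)*(u - 5)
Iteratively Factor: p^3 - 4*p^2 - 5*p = (p - 5)*(p^2 + p) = (p - 5)*(p + 1)*(p)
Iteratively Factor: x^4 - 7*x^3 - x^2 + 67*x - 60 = (x - 1)*(x^3 - 6*x^2 - 7*x + 60) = (x - 1)*(x + 3)*(x^2 - 9*x + 20) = (x - 4)*(x - 1)*(x + 3)*(x - 5)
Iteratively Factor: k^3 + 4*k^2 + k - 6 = (k + 2)*(k^2 + 2*k - 3) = (k + 2)*(k + 3)*(k - 1)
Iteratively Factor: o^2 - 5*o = (o - 5)*(o)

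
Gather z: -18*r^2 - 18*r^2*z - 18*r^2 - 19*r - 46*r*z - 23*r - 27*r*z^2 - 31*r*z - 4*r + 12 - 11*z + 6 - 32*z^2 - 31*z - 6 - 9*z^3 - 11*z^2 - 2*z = -36*r^2 - 46*r - 9*z^3 + z^2*(-27*r - 43) + z*(-18*r^2 - 77*r - 44) + 12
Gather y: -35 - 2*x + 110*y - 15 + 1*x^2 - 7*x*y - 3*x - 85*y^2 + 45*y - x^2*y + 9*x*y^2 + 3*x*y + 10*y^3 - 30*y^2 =x^2 - 5*x + 10*y^3 + y^2*(9*x - 115) + y*(-x^2 - 4*x + 155) - 50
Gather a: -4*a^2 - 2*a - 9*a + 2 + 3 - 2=-4*a^2 - 11*a + 3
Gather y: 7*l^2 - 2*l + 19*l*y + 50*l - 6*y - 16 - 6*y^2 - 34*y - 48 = 7*l^2 + 48*l - 6*y^2 + y*(19*l - 40) - 64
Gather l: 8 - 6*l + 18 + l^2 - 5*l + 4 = l^2 - 11*l + 30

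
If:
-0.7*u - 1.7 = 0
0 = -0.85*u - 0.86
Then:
No Solution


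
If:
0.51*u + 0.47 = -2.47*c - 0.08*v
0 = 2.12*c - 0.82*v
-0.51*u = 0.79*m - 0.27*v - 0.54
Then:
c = 0.386792452830189*v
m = 1.65237640315262*v + 1.27848101265823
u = -2.03015168331484*v - 0.92156862745098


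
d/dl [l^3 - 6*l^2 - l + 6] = 3*l^2 - 12*l - 1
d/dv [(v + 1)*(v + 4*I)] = 2*v + 1 + 4*I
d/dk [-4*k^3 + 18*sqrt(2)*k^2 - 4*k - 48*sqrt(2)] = -12*k^2 + 36*sqrt(2)*k - 4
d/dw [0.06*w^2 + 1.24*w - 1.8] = 0.12*w + 1.24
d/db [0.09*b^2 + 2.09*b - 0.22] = 0.18*b + 2.09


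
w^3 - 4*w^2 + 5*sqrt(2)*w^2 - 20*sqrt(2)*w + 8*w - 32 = (w - 4)*(w + sqrt(2))*(w + 4*sqrt(2))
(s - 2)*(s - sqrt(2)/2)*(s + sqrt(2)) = s^3 - 2*s^2 + sqrt(2)*s^2/2 - sqrt(2)*s - s + 2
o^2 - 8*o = o*(o - 8)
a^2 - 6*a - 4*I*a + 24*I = (a - 6)*(a - 4*I)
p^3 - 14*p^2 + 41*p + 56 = (p - 8)*(p - 7)*(p + 1)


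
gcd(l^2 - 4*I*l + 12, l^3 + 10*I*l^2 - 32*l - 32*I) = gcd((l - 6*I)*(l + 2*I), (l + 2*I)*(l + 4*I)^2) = l + 2*I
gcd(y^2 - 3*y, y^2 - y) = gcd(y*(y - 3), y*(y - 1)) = y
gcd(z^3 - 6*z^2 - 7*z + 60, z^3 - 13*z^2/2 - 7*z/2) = 1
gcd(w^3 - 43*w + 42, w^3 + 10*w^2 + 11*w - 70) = w + 7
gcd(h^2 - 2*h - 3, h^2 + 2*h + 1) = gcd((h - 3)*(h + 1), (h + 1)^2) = h + 1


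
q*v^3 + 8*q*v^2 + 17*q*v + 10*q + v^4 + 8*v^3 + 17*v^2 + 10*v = (q + v)*(v + 1)*(v + 2)*(v + 5)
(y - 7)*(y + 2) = y^2 - 5*y - 14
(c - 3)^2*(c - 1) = c^3 - 7*c^2 + 15*c - 9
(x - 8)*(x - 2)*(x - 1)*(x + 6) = x^4 - 5*x^3 - 40*x^2 + 140*x - 96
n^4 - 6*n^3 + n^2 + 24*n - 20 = (n - 5)*(n - 2)*(n - 1)*(n + 2)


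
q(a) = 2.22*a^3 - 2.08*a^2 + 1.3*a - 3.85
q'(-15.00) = 1562.20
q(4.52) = 164.54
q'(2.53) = 33.41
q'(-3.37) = 90.96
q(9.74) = 1862.79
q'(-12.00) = 1010.26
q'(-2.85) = 67.25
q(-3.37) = -116.82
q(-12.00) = -4155.13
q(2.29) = 14.88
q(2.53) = 22.08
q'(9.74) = 592.60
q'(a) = 6.66*a^2 - 4.16*a + 1.3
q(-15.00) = -7983.85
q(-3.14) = -97.17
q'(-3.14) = 80.03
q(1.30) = -0.80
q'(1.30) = 7.15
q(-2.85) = -75.84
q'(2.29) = 26.70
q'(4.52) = 118.56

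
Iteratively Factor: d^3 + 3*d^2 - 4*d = (d + 4)*(d^2 - d) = d*(d + 4)*(d - 1)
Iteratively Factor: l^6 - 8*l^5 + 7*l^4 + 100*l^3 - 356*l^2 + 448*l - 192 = (l - 3)*(l^5 - 5*l^4 - 8*l^3 + 76*l^2 - 128*l + 64) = (l - 3)*(l + 4)*(l^4 - 9*l^3 + 28*l^2 - 36*l + 16) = (l - 4)*(l - 3)*(l + 4)*(l^3 - 5*l^2 + 8*l - 4) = (l - 4)*(l - 3)*(l - 2)*(l + 4)*(l^2 - 3*l + 2) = (l - 4)*(l - 3)*(l - 2)^2*(l + 4)*(l - 1)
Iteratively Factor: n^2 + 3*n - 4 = (n - 1)*(n + 4)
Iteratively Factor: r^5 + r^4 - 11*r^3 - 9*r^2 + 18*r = (r + 2)*(r^4 - r^3 - 9*r^2 + 9*r) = (r - 1)*(r + 2)*(r^3 - 9*r) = (r - 3)*(r - 1)*(r + 2)*(r^2 + 3*r) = r*(r - 3)*(r - 1)*(r + 2)*(r + 3)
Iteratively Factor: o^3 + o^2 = (o + 1)*(o^2) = o*(o + 1)*(o)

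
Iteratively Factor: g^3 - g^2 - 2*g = (g + 1)*(g^2 - 2*g) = (g - 2)*(g + 1)*(g)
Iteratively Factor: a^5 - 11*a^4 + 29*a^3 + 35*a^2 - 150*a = (a - 5)*(a^4 - 6*a^3 - a^2 + 30*a) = (a - 5)*(a + 2)*(a^3 - 8*a^2 + 15*a) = (a - 5)^2*(a + 2)*(a^2 - 3*a) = a*(a - 5)^2*(a + 2)*(a - 3)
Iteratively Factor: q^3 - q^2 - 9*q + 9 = (q - 1)*(q^2 - 9) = (q - 3)*(q - 1)*(q + 3)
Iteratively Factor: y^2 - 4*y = (y)*(y - 4)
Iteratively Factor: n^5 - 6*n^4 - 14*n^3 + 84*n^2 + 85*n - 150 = (n + 3)*(n^4 - 9*n^3 + 13*n^2 + 45*n - 50) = (n + 2)*(n + 3)*(n^3 - 11*n^2 + 35*n - 25) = (n - 5)*(n + 2)*(n + 3)*(n^2 - 6*n + 5) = (n - 5)^2*(n + 2)*(n + 3)*(n - 1)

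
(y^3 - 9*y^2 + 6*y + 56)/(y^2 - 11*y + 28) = y + 2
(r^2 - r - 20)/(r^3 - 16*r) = (r - 5)/(r*(r - 4))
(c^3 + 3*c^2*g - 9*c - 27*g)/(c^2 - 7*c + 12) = (c^2 + 3*c*g + 3*c + 9*g)/(c - 4)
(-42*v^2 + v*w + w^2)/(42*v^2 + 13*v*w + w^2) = (-6*v + w)/(6*v + w)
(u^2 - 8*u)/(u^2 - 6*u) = (u - 8)/(u - 6)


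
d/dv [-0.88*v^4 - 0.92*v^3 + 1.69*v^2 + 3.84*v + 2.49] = -3.52*v^3 - 2.76*v^2 + 3.38*v + 3.84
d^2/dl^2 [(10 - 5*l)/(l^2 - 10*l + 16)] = -10/(l^3 - 24*l^2 + 192*l - 512)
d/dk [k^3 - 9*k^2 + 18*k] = 3*k^2 - 18*k + 18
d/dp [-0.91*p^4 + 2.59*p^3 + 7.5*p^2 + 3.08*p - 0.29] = -3.64*p^3 + 7.77*p^2 + 15.0*p + 3.08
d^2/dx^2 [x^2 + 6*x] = 2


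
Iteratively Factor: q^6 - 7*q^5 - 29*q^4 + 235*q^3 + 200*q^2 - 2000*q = (q + 4)*(q^5 - 11*q^4 + 15*q^3 + 175*q^2 - 500*q) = (q - 5)*(q + 4)*(q^4 - 6*q^3 - 15*q^2 + 100*q) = q*(q - 5)*(q + 4)*(q^3 - 6*q^2 - 15*q + 100) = q*(q - 5)*(q + 4)^2*(q^2 - 10*q + 25) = q*(q - 5)^2*(q + 4)^2*(q - 5)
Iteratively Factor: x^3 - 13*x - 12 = (x - 4)*(x^2 + 4*x + 3) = (x - 4)*(x + 1)*(x + 3)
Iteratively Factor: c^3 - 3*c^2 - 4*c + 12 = (c - 3)*(c^2 - 4) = (c - 3)*(c + 2)*(c - 2)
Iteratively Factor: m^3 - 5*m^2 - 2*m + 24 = (m - 3)*(m^2 - 2*m - 8) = (m - 4)*(m - 3)*(m + 2)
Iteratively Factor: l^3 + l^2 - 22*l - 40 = (l + 2)*(l^2 - l - 20) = (l + 2)*(l + 4)*(l - 5)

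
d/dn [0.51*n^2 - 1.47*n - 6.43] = 1.02*n - 1.47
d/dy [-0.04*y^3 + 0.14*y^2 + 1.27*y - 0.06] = -0.12*y^2 + 0.28*y + 1.27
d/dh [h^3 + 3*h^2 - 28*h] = 3*h^2 + 6*h - 28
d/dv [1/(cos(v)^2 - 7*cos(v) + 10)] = (2*cos(v) - 7)*sin(v)/(cos(v)^2 - 7*cos(v) + 10)^2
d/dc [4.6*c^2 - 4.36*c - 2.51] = 9.2*c - 4.36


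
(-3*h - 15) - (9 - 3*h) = -24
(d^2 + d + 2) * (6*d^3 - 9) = 6*d^5 + 6*d^4 + 12*d^3 - 9*d^2 - 9*d - 18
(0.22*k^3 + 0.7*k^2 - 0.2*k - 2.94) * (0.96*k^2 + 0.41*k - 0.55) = 0.2112*k^5 + 0.7622*k^4 - 0.026*k^3 - 3.2894*k^2 - 1.0954*k + 1.617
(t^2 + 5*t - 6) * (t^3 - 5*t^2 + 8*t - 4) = t^5 - 23*t^3 + 66*t^2 - 68*t + 24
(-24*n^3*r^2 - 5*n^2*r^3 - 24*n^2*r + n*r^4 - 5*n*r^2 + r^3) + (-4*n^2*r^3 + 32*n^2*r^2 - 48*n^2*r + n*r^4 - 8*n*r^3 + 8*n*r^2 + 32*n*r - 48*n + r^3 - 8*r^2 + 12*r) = -24*n^3*r^2 - 9*n^2*r^3 + 32*n^2*r^2 - 72*n^2*r + 2*n*r^4 - 8*n*r^3 + 3*n*r^2 + 32*n*r - 48*n + 2*r^3 - 8*r^2 + 12*r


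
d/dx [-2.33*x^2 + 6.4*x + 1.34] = 6.4 - 4.66*x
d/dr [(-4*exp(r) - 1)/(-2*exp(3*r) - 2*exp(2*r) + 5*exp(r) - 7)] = (-16*exp(3*r) - 14*exp(2*r) - 4*exp(r) + 33)*exp(r)/(4*exp(6*r) + 8*exp(5*r) - 16*exp(4*r) + 8*exp(3*r) + 53*exp(2*r) - 70*exp(r) + 49)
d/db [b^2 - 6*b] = 2*b - 6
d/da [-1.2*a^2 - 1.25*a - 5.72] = -2.4*a - 1.25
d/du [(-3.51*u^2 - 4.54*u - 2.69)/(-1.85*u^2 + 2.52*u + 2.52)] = (-17.2442*u^2 - 27.6434*u - 4.662)/(3.4225*u^4 - 9.324*u^3 - 2.9736*u^2 + 12.7008*u + 6.3504)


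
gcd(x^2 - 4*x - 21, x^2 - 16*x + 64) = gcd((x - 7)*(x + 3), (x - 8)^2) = 1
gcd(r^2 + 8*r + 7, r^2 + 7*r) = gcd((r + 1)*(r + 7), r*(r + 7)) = r + 7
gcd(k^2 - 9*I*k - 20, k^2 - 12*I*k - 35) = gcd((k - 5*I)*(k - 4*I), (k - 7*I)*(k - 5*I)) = k - 5*I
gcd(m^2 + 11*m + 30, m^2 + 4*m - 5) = m + 5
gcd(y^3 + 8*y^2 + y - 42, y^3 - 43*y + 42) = y + 7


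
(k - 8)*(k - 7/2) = k^2 - 23*k/2 + 28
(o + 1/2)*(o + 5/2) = o^2 + 3*o + 5/4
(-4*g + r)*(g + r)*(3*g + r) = -12*g^3 - 13*g^2*r + r^3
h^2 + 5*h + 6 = (h + 2)*(h + 3)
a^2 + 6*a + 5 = (a + 1)*(a + 5)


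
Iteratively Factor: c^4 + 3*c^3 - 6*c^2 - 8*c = (c)*(c^3 + 3*c^2 - 6*c - 8) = c*(c + 4)*(c^2 - c - 2) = c*(c + 1)*(c + 4)*(c - 2)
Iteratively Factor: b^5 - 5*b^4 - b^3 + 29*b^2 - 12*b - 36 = (b - 2)*(b^4 - 3*b^3 - 7*b^2 + 15*b + 18) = (b - 2)*(b + 1)*(b^3 - 4*b^2 - 3*b + 18) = (b - 2)*(b + 1)*(b + 2)*(b^2 - 6*b + 9) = (b - 3)*(b - 2)*(b + 1)*(b + 2)*(b - 3)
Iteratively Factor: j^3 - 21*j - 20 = (j - 5)*(j^2 + 5*j + 4) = (j - 5)*(j + 4)*(j + 1)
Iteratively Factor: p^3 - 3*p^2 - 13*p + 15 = (p - 1)*(p^2 - 2*p - 15) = (p - 5)*(p - 1)*(p + 3)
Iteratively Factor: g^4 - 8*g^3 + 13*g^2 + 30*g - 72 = (g + 2)*(g^3 - 10*g^2 + 33*g - 36) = (g - 4)*(g + 2)*(g^2 - 6*g + 9) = (g - 4)*(g - 3)*(g + 2)*(g - 3)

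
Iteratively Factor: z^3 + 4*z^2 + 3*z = (z + 1)*(z^2 + 3*z) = z*(z + 1)*(z + 3)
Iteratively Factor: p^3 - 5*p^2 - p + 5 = (p - 5)*(p^2 - 1) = (p - 5)*(p - 1)*(p + 1)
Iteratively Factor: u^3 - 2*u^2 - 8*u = (u + 2)*(u^2 - 4*u) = (u - 4)*(u + 2)*(u)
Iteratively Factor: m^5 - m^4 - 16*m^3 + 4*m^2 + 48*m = (m + 3)*(m^4 - 4*m^3 - 4*m^2 + 16*m) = (m - 2)*(m + 3)*(m^3 - 2*m^2 - 8*m) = m*(m - 2)*(m + 3)*(m^2 - 2*m - 8) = m*(m - 4)*(m - 2)*(m + 3)*(m + 2)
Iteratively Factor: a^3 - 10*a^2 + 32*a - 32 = (a - 2)*(a^2 - 8*a + 16) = (a - 4)*(a - 2)*(a - 4)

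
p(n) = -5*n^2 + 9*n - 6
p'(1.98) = -10.80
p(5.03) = -87.23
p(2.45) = -13.96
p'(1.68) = -7.80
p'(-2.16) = 30.60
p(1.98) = -7.78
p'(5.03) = -41.30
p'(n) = 9 - 10*n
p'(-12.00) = 129.00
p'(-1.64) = 25.40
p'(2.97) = -20.70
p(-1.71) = -36.01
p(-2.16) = -48.77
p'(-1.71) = 26.10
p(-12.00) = -834.00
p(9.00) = -330.00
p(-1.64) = -34.21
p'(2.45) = -15.50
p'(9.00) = -81.00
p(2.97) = -23.37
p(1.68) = -4.99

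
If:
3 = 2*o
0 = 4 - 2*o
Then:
No Solution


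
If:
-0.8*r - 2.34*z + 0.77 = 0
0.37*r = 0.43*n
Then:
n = 0.828197674418605 - 2.51686046511628*z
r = 0.9625 - 2.925*z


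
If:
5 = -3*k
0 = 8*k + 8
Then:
No Solution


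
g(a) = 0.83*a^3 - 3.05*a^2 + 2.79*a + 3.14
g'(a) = 2.49*a^2 - 6.1*a + 2.79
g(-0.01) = 3.11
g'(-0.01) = 2.85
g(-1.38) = -8.70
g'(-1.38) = 15.95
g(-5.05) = -195.63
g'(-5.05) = 97.10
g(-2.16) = -25.48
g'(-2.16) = 27.58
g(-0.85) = -1.94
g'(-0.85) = 9.77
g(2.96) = 6.20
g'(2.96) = 6.55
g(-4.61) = -155.86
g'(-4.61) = 83.83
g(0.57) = 3.89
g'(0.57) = 0.12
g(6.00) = 89.36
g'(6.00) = 55.83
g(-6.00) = -302.68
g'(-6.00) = 129.03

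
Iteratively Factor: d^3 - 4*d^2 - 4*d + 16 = (d - 2)*(d^2 - 2*d - 8) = (d - 2)*(d + 2)*(d - 4)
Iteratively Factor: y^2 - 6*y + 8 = (y - 2)*(y - 4)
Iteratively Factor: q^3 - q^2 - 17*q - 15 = (q - 5)*(q^2 + 4*q + 3) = (q - 5)*(q + 1)*(q + 3)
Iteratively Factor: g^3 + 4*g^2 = (g)*(g^2 + 4*g) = g*(g + 4)*(g)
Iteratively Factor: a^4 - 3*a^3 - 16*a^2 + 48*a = (a + 4)*(a^3 - 7*a^2 + 12*a) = (a - 3)*(a + 4)*(a^2 - 4*a) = (a - 4)*(a - 3)*(a + 4)*(a)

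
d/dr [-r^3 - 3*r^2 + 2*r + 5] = -3*r^2 - 6*r + 2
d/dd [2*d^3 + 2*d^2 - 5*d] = 6*d^2 + 4*d - 5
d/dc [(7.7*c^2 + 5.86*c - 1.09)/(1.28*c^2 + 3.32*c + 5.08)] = (18.0632*c^2 + 81.0224*c + 33.3876)/(1.6384*c^4 + 8.4992*c^3 + 24.0272*c^2 + 33.7312*c + 25.8064)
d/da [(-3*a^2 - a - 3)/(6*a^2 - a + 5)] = (9*a^2 + 6*a - 8)/(36*a^4 - 12*a^3 + 61*a^2 - 10*a + 25)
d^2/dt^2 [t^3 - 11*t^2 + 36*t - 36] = 6*t - 22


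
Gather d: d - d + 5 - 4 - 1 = 0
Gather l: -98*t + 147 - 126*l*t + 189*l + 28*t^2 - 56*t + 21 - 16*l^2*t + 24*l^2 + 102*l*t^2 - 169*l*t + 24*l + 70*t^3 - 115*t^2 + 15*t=l^2*(24 - 16*t) + l*(102*t^2 - 295*t + 213) + 70*t^3 - 87*t^2 - 139*t + 168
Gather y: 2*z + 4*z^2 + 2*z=4*z^2 + 4*z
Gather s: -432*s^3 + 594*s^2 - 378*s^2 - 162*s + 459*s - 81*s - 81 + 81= -432*s^3 + 216*s^2 + 216*s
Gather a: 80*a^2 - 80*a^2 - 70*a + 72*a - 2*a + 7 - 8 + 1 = 0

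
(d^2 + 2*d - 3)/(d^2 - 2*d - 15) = (d - 1)/(d - 5)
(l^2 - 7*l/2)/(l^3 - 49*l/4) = 2/(2*l + 7)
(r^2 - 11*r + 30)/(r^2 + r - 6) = (r^2 - 11*r + 30)/(r^2 + r - 6)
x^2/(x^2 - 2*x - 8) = x^2/(x^2 - 2*x - 8)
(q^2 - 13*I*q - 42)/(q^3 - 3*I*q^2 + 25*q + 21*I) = (q - 6*I)/(q^2 + 4*I*q - 3)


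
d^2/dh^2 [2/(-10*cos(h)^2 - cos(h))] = 2*(100*(1 - cos(2*h))^2 - 75*cos(h)/2 + 201*cos(2*h)/2 + 15*cos(3*h)/2 - 603/2)/((10*cos(h) + 1)^3*cos(h)^3)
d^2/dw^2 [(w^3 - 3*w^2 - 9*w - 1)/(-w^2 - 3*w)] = 6*(-3*w^3 + w^2 + 3*w + 3)/(w^3*(w^3 + 9*w^2 + 27*w + 27))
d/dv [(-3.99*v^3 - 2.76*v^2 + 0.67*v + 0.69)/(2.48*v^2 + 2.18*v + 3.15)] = (-9.8952*v^4 - 17.3964*v^3 - 45.3839*v^2 - 20.8104*v + 0.6063)/(6.1504*v^4 + 10.8128*v^3 + 20.3764*v^2 + 13.734*v + 9.9225)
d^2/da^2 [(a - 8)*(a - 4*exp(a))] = -4*a*exp(a) + 24*exp(a) + 2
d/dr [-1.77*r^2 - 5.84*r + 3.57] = -3.54*r - 5.84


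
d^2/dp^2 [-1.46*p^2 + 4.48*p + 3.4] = -2.92000000000000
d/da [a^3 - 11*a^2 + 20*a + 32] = 3*a^2 - 22*a + 20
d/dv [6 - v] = -1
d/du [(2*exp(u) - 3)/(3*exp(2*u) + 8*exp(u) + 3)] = 6*(-exp(2*u) + 3*exp(u) + 5)*exp(u)/(9*exp(4*u) + 48*exp(3*u) + 82*exp(2*u) + 48*exp(u) + 9)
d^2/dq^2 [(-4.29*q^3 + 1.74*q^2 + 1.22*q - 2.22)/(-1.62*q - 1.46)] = (22.517352*q^3 + 60.880248*q^2 + 54.867384*q + 10.005456)/(4.251528*q^3 + 11.494872*q^2 + 10.359576*q + 3.112136)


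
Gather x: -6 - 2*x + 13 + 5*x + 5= 3*x + 12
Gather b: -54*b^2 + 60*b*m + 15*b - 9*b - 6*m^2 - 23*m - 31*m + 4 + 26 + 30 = -54*b^2 + b*(60*m + 6) - 6*m^2 - 54*m + 60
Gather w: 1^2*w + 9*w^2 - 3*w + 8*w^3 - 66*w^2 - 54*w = 8*w^3 - 57*w^2 - 56*w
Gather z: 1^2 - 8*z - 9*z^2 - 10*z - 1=-9*z^2 - 18*z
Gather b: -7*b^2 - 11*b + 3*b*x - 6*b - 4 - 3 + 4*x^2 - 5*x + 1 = -7*b^2 + b*(3*x - 17) + 4*x^2 - 5*x - 6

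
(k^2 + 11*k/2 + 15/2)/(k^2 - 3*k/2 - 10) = (k + 3)/(k - 4)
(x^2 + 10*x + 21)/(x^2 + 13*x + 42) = (x + 3)/(x + 6)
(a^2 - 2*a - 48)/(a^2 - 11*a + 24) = (a + 6)/(a - 3)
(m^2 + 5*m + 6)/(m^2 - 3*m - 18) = (m + 2)/(m - 6)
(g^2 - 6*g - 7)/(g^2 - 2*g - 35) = (g + 1)/(g + 5)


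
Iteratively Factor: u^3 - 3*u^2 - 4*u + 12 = (u + 2)*(u^2 - 5*u + 6) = (u - 3)*(u + 2)*(u - 2)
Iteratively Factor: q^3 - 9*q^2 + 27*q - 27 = (q - 3)*(q^2 - 6*q + 9) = (q - 3)^2*(q - 3)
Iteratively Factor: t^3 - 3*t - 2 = (t - 2)*(t^2 + 2*t + 1) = (t - 2)*(t + 1)*(t + 1)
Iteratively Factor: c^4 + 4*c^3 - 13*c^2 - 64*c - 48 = (c + 1)*(c^3 + 3*c^2 - 16*c - 48) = (c + 1)*(c + 4)*(c^2 - c - 12) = (c - 4)*(c + 1)*(c + 4)*(c + 3)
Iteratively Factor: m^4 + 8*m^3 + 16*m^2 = (m)*(m^3 + 8*m^2 + 16*m) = m*(m + 4)*(m^2 + 4*m) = m*(m + 4)^2*(m)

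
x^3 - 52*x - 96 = (x - 8)*(x + 2)*(x + 6)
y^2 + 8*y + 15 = (y + 3)*(y + 5)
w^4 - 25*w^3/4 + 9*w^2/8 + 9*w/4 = w*(w - 6)*(w - 3/4)*(w + 1/2)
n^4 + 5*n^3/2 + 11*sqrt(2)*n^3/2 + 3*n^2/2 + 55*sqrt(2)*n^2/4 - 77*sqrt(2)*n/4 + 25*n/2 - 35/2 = (n - 1)*(n + 7/2)*(n + sqrt(2)/2)*(n + 5*sqrt(2))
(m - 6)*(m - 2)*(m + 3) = m^3 - 5*m^2 - 12*m + 36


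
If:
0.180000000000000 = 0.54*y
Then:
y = 0.33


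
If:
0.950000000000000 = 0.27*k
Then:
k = 3.52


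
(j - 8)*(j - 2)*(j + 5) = j^3 - 5*j^2 - 34*j + 80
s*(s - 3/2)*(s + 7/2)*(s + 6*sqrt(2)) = s^4 + 2*s^3 + 6*sqrt(2)*s^3 - 21*s^2/4 + 12*sqrt(2)*s^2 - 63*sqrt(2)*s/2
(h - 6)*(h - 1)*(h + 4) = h^3 - 3*h^2 - 22*h + 24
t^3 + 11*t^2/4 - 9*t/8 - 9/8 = (t - 3/4)*(t + 1/2)*(t + 3)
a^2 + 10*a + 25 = (a + 5)^2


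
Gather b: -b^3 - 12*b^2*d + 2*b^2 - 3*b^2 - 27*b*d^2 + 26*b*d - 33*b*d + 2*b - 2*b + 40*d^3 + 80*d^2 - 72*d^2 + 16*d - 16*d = -b^3 + b^2*(-12*d - 1) + b*(-27*d^2 - 7*d) + 40*d^3 + 8*d^2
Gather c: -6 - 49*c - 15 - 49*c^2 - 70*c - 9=-49*c^2 - 119*c - 30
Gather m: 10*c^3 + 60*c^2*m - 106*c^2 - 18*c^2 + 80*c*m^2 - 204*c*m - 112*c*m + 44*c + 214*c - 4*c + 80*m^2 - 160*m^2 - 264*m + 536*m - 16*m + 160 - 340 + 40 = 10*c^3 - 124*c^2 + 254*c + m^2*(80*c - 80) + m*(60*c^2 - 316*c + 256) - 140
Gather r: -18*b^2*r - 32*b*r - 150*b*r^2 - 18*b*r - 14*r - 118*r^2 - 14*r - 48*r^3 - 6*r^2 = -48*r^3 + r^2*(-150*b - 124) + r*(-18*b^2 - 50*b - 28)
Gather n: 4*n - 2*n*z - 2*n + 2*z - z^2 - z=n*(2 - 2*z) - z^2 + z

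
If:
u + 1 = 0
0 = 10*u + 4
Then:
No Solution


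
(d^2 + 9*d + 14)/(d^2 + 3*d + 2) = (d + 7)/(d + 1)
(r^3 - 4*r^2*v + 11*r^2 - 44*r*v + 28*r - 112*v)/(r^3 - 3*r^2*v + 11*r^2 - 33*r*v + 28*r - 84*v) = (r - 4*v)/(r - 3*v)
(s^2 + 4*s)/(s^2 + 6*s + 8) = s/(s + 2)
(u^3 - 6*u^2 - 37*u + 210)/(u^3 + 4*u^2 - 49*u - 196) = (u^2 + u - 30)/(u^2 + 11*u + 28)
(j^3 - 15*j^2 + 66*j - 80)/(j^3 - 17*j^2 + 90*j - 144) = (j^2 - 7*j + 10)/(j^2 - 9*j + 18)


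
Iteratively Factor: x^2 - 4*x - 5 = (x - 5)*(x + 1)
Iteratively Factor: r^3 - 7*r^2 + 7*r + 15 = (r + 1)*(r^2 - 8*r + 15) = (r - 3)*(r + 1)*(r - 5)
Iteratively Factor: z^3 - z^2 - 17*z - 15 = (z + 3)*(z^2 - 4*z - 5) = (z - 5)*(z + 3)*(z + 1)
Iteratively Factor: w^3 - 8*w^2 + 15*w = (w - 5)*(w^2 - 3*w) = w*(w - 5)*(w - 3)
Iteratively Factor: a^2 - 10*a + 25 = (a - 5)*(a - 5)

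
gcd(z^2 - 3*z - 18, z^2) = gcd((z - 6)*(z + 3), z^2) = 1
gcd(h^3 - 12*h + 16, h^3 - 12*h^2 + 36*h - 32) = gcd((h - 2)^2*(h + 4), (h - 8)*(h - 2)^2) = h^2 - 4*h + 4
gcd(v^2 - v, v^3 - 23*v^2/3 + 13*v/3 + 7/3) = v - 1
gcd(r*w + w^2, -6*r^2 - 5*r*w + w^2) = r + w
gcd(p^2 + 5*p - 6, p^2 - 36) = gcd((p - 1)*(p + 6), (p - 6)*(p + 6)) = p + 6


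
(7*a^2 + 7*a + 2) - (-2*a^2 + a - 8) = 9*a^2 + 6*a + 10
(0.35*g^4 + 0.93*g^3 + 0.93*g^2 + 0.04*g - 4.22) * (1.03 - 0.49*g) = -0.1715*g^5 - 0.0952*g^4 + 0.5022*g^3 + 0.9383*g^2 + 2.109*g - 4.3466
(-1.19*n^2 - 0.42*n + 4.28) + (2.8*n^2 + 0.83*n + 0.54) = 1.61*n^2 + 0.41*n + 4.82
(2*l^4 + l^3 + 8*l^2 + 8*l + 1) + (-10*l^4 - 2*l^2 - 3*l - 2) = -8*l^4 + l^3 + 6*l^2 + 5*l - 1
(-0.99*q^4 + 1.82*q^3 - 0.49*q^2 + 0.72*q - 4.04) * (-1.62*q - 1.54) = 1.6038*q^5 - 1.4238*q^4 - 2.009*q^3 - 0.4118*q^2 + 5.436*q + 6.2216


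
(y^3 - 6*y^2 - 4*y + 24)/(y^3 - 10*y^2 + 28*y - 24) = (y + 2)/(y - 2)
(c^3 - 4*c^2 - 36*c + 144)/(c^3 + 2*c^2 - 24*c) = (c - 6)/c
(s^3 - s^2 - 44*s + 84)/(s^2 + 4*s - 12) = (s^2 + s - 42)/(s + 6)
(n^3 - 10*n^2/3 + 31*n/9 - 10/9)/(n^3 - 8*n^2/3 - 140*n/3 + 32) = (3*n^2 - 8*n + 5)/(3*(n^2 - 2*n - 48))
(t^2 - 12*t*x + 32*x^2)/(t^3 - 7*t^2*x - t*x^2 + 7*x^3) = (t^2 - 12*t*x + 32*x^2)/(t^3 - 7*t^2*x - t*x^2 + 7*x^3)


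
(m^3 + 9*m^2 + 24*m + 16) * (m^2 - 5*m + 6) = m^5 + 4*m^4 - 15*m^3 - 50*m^2 + 64*m + 96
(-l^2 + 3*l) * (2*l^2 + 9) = -2*l^4 + 6*l^3 - 9*l^2 + 27*l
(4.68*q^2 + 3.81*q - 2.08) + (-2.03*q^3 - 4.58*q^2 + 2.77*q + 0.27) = -2.03*q^3 + 0.0999999999999996*q^2 + 6.58*q - 1.81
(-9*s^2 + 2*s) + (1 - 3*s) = -9*s^2 - s + 1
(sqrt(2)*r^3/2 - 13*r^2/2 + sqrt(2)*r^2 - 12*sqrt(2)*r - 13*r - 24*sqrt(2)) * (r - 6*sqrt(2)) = sqrt(2)*r^4/2 - 25*r^3/2 + sqrt(2)*r^3 - 25*r^2 + 27*sqrt(2)*r^2 + 54*sqrt(2)*r + 144*r + 288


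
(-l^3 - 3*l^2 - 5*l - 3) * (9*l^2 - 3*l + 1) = -9*l^5 - 24*l^4 - 37*l^3 - 15*l^2 + 4*l - 3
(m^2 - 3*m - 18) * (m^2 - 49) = m^4 - 3*m^3 - 67*m^2 + 147*m + 882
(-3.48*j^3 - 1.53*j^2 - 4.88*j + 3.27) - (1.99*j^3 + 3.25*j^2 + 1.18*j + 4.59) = -5.47*j^3 - 4.78*j^2 - 6.06*j - 1.32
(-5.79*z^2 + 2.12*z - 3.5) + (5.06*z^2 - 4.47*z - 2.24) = -0.73*z^2 - 2.35*z - 5.74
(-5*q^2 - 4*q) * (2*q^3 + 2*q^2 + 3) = -10*q^5 - 18*q^4 - 8*q^3 - 15*q^2 - 12*q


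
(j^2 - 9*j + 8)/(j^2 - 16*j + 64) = (j - 1)/(j - 8)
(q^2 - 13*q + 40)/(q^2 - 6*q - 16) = (q - 5)/(q + 2)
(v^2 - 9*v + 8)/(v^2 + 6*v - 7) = (v - 8)/(v + 7)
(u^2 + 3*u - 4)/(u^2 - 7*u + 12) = (u^2 + 3*u - 4)/(u^2 - 7*u + 12)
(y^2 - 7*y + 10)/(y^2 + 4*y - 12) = (y - 5)/(y + 6)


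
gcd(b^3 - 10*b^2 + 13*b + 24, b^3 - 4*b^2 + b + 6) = b^2 - 2*b - 3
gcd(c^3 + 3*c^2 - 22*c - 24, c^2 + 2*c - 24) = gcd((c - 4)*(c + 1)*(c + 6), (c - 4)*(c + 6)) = c^2 + 2*c - 24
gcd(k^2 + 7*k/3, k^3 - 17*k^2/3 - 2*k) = k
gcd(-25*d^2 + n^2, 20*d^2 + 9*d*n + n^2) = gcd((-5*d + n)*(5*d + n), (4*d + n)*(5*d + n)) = 5*d + n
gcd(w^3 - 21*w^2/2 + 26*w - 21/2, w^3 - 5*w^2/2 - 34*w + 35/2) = w^2 - 15*w/2 + 7/2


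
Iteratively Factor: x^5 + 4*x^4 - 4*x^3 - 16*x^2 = (x - 2)*(x^4 + 6*x^3 + 8*x^2) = (x - 2)*(x + 2)*(x^3 + 4*x^2) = x*(x - 2)*(x + 2)*(x^2 + 4*x) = x*(x - 2)*(x + 2)*(x + 4)*(x)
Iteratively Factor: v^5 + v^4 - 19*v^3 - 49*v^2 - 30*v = (v)*(v^4 + v^3 - 19*v^2 - 49*v - 30) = v*(v + 3)*(v^3 - 2*v^2 - 13*v - 10) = v*(v + 2)*(v + 3)*(v^2 - 4*v - 5) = v*(v + 1)*(v + 2)*(v + 3)*(v - 5)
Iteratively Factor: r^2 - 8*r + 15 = (r - 3)*(r - 5)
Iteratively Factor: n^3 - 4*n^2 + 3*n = (n - 3)*(n^2 - n) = n*(n - 3)*(n - 1)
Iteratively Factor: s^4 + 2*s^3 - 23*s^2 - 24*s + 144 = (s - 3)*(s^3 + 5*s^2 - 8*s - 48) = (s - 3)*(s + 4)*(s^2 + s - 12) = (s - 3)^2*(s + 4)*(s + 4)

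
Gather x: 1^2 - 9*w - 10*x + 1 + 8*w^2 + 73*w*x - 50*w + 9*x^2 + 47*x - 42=8*w^2 - 59*w + 9*x^2 + x*(73*w + 37) - 40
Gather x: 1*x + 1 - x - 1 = 0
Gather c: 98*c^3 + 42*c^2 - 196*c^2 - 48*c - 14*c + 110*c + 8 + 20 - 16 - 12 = 98*c^3 - 154*c^2 + 48*c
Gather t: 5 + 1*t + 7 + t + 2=2*t + 14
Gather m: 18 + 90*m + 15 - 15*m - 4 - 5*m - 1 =70*m + 28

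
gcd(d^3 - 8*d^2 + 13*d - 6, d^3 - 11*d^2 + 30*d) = d - 6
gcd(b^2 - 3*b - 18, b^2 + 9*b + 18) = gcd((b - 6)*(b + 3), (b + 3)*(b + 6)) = b + 3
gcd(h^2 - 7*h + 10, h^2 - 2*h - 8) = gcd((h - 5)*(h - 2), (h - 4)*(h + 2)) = 1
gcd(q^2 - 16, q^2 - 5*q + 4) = q - 4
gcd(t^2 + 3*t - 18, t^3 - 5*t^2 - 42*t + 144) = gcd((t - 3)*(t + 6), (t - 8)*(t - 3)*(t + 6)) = t^2 + 3*t - 18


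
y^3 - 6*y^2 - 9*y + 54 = (y - 6)*(y - 3)*(y + 3)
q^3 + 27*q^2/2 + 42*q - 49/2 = (q - 1/2)*(q + 7)^2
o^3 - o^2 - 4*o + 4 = (o - 2)*(o - 1)*(o + 2)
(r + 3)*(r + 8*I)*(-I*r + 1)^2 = -r^4 - 3*r^3 - 10*I*r^3 + 17*r^2 - 30*I*r^2 + 51*r + 8*I*r + 24*I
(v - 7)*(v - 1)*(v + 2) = v^3 - 6*v^2 - 9*v + 14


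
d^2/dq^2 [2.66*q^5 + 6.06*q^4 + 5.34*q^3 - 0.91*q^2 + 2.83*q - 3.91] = 53.2*q^3 + 72.72*q^2 + 32.04*q - 1.82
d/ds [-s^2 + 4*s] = 4 - 2*s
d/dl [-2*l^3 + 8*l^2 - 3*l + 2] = -6*l^2 + 16*l - 3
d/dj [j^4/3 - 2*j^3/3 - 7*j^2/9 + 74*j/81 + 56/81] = 4*j^3/3 - 2*j^2 - 14*j/9 + 74/81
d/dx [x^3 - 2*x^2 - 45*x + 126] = 3*x^2 - 4*x - 45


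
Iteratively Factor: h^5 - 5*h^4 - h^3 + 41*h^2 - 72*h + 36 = (h - 2)*(h^4 - 3*h^3 - 7*h^2 + 27*h - 18) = (h - 2)^2*(h^3 - h^2 - 9*h + 9) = (h - 2)^2*(h + 3)*(h^2 - 4*h + 3) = (h - 2)^2*(h - 1)*(h + 3)*(h - 3)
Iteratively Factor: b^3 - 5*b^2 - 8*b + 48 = (b - 4)*(b^2 - b - 12) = (b - 4)^2*(b + 3)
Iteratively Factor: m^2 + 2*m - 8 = (m + 4)*(m - 2)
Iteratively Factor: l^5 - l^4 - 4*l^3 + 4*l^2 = (l)*(l^4 - l^3 - 4*l^2 + 4*l) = l^2*(l^3 - l^2 - 4*l + 4) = l^2*(l + 2)*(l^2 - 3*l + 2) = l^2*(l - 1)*(l + 2)*(l - 2)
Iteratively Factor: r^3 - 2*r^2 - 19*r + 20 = (r - 1)*(r^2 - r - 20) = (r - 1)*(r + 4)*(r - 5)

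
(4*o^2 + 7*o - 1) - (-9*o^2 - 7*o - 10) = 13*o^2 + 14*o + 9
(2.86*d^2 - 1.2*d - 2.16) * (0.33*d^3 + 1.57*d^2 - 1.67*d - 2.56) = 0.9438*d^5 + 4.0942*d^4 - 7.373*d^3 - 8.7088*d^2 + 6.6792*d + 5.5296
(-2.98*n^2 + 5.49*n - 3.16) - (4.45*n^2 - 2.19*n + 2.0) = -7.43*n^2 + 7.68*n - 5.16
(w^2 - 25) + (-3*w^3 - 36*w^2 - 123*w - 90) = -3*w^3 - 35*w^2 - 123*w - 115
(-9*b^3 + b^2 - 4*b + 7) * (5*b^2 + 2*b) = -45*b^5 - 13*b^4 - 18*b^3 + 27*b^2 + 14*b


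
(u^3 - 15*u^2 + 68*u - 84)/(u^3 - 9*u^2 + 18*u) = (u^2 - 9*u + 14)/(u*(u - 3))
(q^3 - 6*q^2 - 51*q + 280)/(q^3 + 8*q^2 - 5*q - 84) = (q^2 - 13*q + 40)/(q^2 + q - 12)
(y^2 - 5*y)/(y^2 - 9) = y*(y - 5)/(y^2 - 9)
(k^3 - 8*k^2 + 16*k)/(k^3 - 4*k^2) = (k - 4)/k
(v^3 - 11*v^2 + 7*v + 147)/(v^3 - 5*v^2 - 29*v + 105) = (v^2 - 4*v - 21)/(v^2 + 2*v - 15)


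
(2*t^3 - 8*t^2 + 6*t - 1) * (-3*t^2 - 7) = -6*t^5 + 24*t^4 - 32*t^3 + 59*t^2 - 42*t + 7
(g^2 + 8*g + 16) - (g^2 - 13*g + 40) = 21*g - 24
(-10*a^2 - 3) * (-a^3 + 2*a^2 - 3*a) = 10*a^5 - 20*a^4 + 33*a^3 - 6*a^2 + 9*a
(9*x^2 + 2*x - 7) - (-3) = 9*x^2 + 2*x - 4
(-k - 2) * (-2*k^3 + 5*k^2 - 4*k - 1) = 2*k^4 - k^3 - 6*k^2 + 9*k + 2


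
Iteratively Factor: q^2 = (q)*(q)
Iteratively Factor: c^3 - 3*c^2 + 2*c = (c - 2)*(c^2 - c) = (c - 2)*(c - 1)*(c)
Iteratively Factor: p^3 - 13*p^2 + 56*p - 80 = (p - 4)*(p^2 - 9*p + 20) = (p - 5)*(p - 4)*(p - 4)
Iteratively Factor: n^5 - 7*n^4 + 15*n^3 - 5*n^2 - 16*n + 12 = (n - 1)*(n^4 - 6*n^3 + 9*n^2 + 4*n - 12) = (n - 2)*(n - 1)*(n^3 - 4*n^2 + n + 6) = (n - 2)*(n - 1)*(n + 1)*(n^2 - 5*n + 6) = (n - 3)*(n - 2)*(n - 1)*(n + 1)*(n - 2)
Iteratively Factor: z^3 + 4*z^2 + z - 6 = (z + 2)*(z^2 + 2*z - 3) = (z + 2)*(z + 3)*(z - 1)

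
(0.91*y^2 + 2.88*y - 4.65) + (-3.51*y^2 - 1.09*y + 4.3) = -2.6*y^2 + 1.79*y - 0.350000000000001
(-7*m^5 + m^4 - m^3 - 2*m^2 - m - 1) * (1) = -7*m^5 + m^4 - m^3 - 2*m^2 - m - 1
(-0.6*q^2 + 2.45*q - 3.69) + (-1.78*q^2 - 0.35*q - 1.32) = -2.38*q^2 + 2.1*q - 5.01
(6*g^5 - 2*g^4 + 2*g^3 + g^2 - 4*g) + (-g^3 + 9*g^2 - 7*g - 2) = 6*g^5 - 2*g^4 + g^3 + 10*g^2 - 11*g - 2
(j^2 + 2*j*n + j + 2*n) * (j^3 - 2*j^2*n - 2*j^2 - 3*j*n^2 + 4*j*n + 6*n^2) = j^5 - j^4 - 7*j^3*n^2 - 2*j^3 - 6*j^2*n^3 + 7*j^2*n^2 + 6*j*n^3 + 14*j*n^2 + 12*n^3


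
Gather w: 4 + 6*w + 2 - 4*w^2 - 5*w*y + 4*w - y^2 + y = -4*w^2 + w*(10 - 5*y) - y^2 + y + 6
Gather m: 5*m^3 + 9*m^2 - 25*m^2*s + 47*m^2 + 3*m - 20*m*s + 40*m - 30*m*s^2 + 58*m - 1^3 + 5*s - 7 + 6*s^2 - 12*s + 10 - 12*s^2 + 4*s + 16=5*m^3 + m^2*(56 - 25*s) + m*(-30*s^2 - 20*s + 101) - 6*s^2 - 3*s + 18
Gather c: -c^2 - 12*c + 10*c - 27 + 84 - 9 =-c^2 - 2*c + 48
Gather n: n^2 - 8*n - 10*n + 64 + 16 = n^2 - 18*n + 80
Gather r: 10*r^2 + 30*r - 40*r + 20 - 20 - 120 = 10*r^2 - 10*r - 120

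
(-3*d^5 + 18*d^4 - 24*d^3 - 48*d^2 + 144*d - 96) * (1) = -3*d^5 + 18*d^4 - 24*d^3 - 48*d^2 + 144*d - 96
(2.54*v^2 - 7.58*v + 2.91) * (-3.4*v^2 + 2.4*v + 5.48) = -8.636*v^4 + 31.868*v^3 - 14.1668*v^2 - 34.5544*v + 15.9468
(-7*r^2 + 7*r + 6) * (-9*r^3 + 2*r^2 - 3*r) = 63*r^5 - 77*r^4 - 19*r^3 - 9*r^2 - 18*r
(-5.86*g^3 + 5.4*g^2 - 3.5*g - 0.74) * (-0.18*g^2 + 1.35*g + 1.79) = 1.0548*g^5 - 8.883*g^4 - 2.5694*g^3 + 5.0742*g^2 - 7.264*g - 1.3246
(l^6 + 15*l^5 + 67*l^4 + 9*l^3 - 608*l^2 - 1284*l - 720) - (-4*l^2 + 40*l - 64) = l^6 + 15*l^5 + 67*l^4 + 9*l^3 - 604*l^2 - 1324*l - 656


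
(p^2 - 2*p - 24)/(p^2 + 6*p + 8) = (p - 6)/(p + 2)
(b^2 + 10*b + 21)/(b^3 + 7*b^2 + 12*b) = (b + 7)/(b*(b + 4))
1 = 1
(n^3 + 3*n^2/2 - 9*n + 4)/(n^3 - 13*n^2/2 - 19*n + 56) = (2*n^2 + 7*n - 4)/(2*n^2 - 9*n - 56)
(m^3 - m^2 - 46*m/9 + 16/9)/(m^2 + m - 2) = (m^2 - 3*m + 8/9)/(m - 1)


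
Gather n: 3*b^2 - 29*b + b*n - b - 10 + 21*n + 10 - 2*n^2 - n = 3*b^2 - 30*b - 2*n^2 + n*(b + 20)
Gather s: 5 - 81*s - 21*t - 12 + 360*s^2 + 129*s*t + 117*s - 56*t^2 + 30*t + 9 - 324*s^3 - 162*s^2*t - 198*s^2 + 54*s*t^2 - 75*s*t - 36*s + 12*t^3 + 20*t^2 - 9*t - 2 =-324*s^3 + s^2*(162 - 162*t) + s*(54*t^2 + 54*t) + 12*t^3 - 36*t^2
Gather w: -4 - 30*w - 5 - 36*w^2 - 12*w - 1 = -36*w^2 - 42*w - 10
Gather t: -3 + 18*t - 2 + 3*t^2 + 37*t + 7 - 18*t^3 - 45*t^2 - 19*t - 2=-18*t^3 - 42*t^2 + 36*t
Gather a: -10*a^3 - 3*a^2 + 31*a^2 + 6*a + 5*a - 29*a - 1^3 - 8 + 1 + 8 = -10*a^3 + 28*a^2 - 18*a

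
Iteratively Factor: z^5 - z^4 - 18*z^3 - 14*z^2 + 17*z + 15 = (z - 5)*(z^4 + 4*z^3 + 2*z^2 - 4*z - 3) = (z - 5)*(z - 1)*(z^3 + 5*z^2 + 7*z + 3) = (z - 5)*(z - 1)*(z + 1)*(z^2 + 4*z + 3) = (z - 5)*(z - 1)*(z + 1)^2*(z + 3)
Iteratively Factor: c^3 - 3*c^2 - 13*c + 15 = (c - 5)*(c^2 + 2*c - 3) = (c - 5)*(c - 1)*(c + 3)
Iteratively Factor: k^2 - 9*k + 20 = (k - 5)*(k - 4)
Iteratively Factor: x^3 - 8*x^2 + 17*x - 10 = (x - 1)*(x^2 - 7*x + 10) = (x - 5)*(x - 1)*(x - 2)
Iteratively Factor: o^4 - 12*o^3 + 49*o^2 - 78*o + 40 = (o - 1)*(o^3 - 11*o^2 + 38*o - 40) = (o - 5)*(o - 1)*(o^2 - 6*o + 8) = (o - 5)*(o - 2)*(o - 1)*(o - 4)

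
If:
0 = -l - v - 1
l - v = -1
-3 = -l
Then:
No Solution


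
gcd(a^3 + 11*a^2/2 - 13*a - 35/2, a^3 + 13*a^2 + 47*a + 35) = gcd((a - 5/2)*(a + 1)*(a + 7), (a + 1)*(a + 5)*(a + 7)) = a^2 + 8*a + 7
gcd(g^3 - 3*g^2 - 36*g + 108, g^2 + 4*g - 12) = g + 6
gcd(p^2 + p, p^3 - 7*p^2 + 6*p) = p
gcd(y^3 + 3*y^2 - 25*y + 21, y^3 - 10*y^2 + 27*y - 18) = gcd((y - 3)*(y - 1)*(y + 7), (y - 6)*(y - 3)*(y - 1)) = y^2 - 4*y + 3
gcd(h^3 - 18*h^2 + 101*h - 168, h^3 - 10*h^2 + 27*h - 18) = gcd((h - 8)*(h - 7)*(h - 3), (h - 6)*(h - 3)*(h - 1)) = h - 3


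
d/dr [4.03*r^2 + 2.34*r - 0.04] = 8.06*r + 2.34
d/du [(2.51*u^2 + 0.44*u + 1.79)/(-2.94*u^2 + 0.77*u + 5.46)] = (3.2263*u^2 + 37.9344*u + 1.0241)/(8.6436*u^4 - 4.5276*u^3 - 31.5119*u^2 + 8.4084*u + 29.8116)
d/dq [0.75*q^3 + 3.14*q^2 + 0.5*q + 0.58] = 2.25*q^2 + 6.28*q + 0.5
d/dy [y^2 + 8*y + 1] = 2*y + 8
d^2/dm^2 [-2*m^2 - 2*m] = -4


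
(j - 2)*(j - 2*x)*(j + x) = j^3 - j^2*x - 2*j^2 - 2*j*x^2 + 2*j*x + 4*x^2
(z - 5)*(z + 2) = z^2 - 3*z - 10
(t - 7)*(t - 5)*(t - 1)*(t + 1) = t^4 - 12*t^3 + 34*t^2 + 12*t - 35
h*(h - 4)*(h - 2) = h^3 - 6*h^2 + 8*h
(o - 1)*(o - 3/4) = o^2 - 7*o/4 + 3/4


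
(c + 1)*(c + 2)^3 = c^4 + 7*c^3 + 18*c^2 + 20*c + 8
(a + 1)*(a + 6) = a^2 + 7*a + 6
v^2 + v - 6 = (v - 2)*(v + 3)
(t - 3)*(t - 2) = t^2 - 5*t + 6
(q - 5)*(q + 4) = q^2 - q - 20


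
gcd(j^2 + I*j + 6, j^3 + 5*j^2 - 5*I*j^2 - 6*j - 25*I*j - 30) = j - 2*I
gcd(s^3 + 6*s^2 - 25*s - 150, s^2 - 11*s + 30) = s - 5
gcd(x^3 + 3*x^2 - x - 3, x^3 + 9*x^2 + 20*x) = 1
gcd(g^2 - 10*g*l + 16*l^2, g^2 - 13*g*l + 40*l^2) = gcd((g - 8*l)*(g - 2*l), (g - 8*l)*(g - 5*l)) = g - 8*l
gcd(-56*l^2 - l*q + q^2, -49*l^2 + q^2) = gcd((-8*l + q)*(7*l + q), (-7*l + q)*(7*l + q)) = 7*l + q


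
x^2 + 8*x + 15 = (x + 3)*(x + 5)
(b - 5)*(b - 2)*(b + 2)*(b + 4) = b^4 - b^3 - 24*b^2 + 4*b + 80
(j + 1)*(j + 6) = j^2 + 7*j + 6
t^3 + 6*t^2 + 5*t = t*(t + 1)*(t + 5)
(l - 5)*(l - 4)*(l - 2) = l^3 - 11*l^2 + 38*l - 40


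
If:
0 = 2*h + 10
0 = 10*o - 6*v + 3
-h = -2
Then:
No Solution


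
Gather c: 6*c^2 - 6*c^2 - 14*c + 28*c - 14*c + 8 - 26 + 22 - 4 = 0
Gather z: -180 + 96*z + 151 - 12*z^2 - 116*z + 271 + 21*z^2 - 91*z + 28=9*z^2 - 111*z + 270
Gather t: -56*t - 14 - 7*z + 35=-56*t - 7*z + 21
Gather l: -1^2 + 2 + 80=81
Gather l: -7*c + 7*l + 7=-7*c + 7*l + 7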